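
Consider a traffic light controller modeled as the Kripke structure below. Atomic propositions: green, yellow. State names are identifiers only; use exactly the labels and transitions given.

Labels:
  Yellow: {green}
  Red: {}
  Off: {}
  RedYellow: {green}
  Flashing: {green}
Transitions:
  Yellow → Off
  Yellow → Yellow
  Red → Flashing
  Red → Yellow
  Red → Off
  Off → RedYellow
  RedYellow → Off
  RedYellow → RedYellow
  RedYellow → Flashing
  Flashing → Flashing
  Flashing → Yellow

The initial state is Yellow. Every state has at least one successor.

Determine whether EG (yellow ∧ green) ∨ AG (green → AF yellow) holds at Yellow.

Violated

States satisfying yellow ∧ green: ∅.
States satisfying EG (yellow ∧ green): ∅.
States satisfying green → AF yellow: {Red, Off}.
States satisfying AG (green → AF yellow): ∅.
States satisfying EG (yellow ∧ green) ∨ AG (green → AF yellow): ∅.
Yellow ∉ Sat(EG (yellow ∧ green) ∨ AG (green → AF yellow)).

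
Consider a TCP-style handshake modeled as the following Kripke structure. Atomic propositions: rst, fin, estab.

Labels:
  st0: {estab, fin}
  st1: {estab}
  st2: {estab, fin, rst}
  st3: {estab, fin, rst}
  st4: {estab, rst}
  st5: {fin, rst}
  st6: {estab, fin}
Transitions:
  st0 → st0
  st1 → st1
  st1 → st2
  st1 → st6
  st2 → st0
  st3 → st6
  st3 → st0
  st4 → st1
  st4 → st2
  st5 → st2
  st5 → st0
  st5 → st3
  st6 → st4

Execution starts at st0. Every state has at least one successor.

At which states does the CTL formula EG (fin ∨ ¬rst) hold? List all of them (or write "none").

{st0, st1, st2, st3, st5}

States satisfying fin ∨ ¬rst: {st0, st1, st2, st3, st5, st6}.
States satisfying EG (fin ∨ ¬rst): {st0, st1, st2, st3, st5}.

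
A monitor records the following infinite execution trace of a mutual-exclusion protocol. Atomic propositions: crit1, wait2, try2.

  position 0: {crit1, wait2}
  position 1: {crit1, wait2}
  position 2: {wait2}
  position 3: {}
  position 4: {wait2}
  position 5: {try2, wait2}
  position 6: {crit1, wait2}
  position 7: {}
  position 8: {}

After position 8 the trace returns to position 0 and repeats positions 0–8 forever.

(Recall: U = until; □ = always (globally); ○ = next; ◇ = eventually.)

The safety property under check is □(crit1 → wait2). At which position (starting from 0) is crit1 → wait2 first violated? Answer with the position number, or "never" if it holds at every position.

crit1 → wait2 holds at every position 0..8, and those are all the positions the trace ever visits, so the invariant □(crit1 → wait2) is never violated.

never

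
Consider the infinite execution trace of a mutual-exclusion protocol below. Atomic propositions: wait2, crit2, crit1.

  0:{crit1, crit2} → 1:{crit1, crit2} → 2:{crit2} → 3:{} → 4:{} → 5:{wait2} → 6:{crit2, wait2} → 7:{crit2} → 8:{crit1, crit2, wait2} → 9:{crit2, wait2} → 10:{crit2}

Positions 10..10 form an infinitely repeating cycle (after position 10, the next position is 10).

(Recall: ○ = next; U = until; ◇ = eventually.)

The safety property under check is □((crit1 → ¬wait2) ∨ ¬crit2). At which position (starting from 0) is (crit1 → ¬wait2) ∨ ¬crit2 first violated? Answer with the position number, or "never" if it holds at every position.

Check (crit1 → ¬wait2) ∨ ¬crit2 at each position in order: 0 ✓, 1 ✓, 2 ✓, 3 ✓, 4 ✓, 5 ✓, 6 ✓, 7 ✓.
At position 8 the labels are {crit1, crit2, wait2}, so (crit1 → ¬wait2) ∨ ¬crit2 is false there. This is the first violation.

8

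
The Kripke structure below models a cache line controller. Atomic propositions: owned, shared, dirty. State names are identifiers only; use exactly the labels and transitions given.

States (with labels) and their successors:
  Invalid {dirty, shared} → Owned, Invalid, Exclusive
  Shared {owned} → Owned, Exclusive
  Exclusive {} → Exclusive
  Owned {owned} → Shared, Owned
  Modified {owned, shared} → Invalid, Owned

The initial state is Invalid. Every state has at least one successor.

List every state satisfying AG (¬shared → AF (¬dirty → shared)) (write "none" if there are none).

none

States satisfying ¬shared → AF (¬dirty → shared): {Invalid, Modified}.
States satisfying AG (¬shared → AF (¬dirty → shared)): ∅.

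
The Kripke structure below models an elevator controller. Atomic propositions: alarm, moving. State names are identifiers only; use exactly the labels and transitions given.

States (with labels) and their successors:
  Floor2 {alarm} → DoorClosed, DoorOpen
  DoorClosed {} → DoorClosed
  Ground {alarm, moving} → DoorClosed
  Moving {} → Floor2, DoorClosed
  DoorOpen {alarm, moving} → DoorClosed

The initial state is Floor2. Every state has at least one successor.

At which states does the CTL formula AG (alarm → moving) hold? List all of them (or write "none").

States satisfying alarm → moving: {DoorClosed, Ground, Moving, DoorOpen}.
States satisfying AG (alarm → moving): {DoorClosed, Ground, DoorOpen}.

{DoorClosed, Ground, DoorOpen}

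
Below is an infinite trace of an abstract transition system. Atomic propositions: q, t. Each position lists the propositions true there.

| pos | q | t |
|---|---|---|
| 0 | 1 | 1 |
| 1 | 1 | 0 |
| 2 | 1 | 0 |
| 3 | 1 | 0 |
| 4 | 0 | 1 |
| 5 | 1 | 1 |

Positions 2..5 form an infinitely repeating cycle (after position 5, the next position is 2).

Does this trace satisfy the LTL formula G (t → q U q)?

Does not hold

t → q U q must hold at every position from 0 onward. It fails at position 4, so G (t → q U q) is false.
Positions where t holds: 0, 4, 5.
Check q U q at each: 0→ok, 4→fails, 5→ok.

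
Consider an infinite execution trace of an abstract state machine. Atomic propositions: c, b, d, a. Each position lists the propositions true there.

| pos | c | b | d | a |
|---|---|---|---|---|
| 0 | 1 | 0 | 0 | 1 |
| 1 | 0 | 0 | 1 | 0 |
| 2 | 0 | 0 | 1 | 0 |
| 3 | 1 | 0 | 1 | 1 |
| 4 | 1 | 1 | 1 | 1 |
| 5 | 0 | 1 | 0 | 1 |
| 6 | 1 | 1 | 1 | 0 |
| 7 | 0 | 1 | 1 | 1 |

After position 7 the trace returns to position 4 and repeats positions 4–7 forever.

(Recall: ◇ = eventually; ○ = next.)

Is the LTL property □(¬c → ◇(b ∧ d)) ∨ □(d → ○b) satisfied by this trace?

Yes

¬c → ◇(b ∧ d) holds at every position 0..7, and those are all positions ever visited, so □(¬c → ◇(b ∧ d)) holds.
Positions where ¬c holds: 1, 2, 5, 7.
Check ◇(b ∧ d) at each: 1→ok, 2→ok, 5→ok, 7→ok.
d → ○b must hold at every position from 0 onward. It fails at position 1, so □(d → ○b) is false.
Positions where d holds: 1, 2, 3, 4, 6, 7.
Check ○b at each: 1→fails, 2→fails, 3→ok, 4→ok, 6→ok, 7→ok.
At position 0: □(¬c → ◇(b ∧ d)) is true; □(d → ○b) is false; so □(¬c → ◇(b ∧ d)) ∨ □(d → ○b) is true.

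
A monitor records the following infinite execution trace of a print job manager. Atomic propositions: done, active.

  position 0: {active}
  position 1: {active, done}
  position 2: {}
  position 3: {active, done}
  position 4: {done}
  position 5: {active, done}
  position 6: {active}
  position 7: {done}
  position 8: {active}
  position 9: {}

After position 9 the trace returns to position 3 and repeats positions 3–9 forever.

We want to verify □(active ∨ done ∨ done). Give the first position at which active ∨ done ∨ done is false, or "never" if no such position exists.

Check active ∨ done ∨ done at each position in order: 0 ✓, 1 ✓.
At position 2 the labels are {}, so active ∨ done ∨ done is false there. This is the first violation.

2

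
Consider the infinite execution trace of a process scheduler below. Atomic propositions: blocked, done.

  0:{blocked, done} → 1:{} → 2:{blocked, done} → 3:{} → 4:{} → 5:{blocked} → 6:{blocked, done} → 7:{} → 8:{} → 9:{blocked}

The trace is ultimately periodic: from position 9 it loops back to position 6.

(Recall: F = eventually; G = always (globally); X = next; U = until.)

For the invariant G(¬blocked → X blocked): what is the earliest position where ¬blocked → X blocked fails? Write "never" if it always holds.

Check ¬blocked → X blocked at each position in order: 0 ✓, 1 ✓, 2 ✓.
At position 3 the labels are {} and the next position 4 has {}, so ¬blocked → X blocked is false there. This is the first violation.

3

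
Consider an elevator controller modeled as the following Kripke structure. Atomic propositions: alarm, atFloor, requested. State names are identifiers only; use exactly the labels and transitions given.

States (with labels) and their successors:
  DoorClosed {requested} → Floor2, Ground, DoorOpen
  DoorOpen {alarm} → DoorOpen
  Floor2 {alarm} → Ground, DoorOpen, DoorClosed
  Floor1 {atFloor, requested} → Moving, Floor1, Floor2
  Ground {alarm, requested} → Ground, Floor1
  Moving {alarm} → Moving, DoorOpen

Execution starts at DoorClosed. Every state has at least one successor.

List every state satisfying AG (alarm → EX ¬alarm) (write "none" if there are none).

States satisfying alarm → EX ¬alarm: {DoorClosed, Floor2, Floor1, Ground}.
States satisfying AG (alarm → EX ¬alarm): ∅.

none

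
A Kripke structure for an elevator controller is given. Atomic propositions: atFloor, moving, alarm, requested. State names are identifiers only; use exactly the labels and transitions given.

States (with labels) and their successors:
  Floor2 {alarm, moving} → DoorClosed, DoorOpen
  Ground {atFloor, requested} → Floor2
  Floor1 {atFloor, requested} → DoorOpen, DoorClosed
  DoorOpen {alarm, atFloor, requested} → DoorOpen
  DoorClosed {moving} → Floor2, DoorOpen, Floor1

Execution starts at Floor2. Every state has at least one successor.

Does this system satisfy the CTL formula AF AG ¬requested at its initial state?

Violated

States satisfying AG ¬requested: ∅.
States satisfying AF AG ¬requested: ∅.
There is a path from Floor2 along which AG ¬requested never holds.
Floor2 ∉ Sat(AF AG ¬requested).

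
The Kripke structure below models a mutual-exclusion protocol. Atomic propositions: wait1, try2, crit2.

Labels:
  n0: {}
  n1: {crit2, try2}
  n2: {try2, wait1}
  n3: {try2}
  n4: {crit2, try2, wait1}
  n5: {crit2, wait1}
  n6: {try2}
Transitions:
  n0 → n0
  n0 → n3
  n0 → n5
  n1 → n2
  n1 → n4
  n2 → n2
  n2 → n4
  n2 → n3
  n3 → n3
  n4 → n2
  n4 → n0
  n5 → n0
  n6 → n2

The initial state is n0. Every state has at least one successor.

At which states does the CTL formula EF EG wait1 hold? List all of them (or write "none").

{n1, n2, n4, n6}

States satisfying EG wait1: {n2, n4}.
States satisfying EF EG wait1: {n1, n2, n4, n6}.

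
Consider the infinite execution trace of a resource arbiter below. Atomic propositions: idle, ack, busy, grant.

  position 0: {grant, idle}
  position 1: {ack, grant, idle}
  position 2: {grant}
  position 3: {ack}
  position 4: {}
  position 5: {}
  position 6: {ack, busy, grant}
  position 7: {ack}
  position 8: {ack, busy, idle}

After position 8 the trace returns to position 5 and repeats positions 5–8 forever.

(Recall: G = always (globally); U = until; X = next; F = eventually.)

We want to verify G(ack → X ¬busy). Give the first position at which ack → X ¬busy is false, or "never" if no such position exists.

7

Check ack → X ¬busy at each position in order: 0 ✓, 1 ✓, 2 ✓, 3 ✓, 4 ✓, 5 ✓, 6 ✓.
At position 7 the labels are {ack} and the next position 8 has {ack, busy, idle}, so ack → X ¬busy is false there. This is the first violation.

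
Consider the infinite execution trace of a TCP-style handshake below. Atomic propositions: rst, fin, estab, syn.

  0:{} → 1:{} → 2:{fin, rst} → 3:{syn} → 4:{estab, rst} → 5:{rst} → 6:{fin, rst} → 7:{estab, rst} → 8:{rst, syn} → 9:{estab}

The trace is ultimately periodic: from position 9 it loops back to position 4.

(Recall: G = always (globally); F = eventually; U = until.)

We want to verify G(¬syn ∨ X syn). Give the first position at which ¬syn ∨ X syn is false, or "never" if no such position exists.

Check ¬syn ∨ X syn at each position in order: 0 ✓, 1 ✓, 2 ✓.
At position 3 the labels are {syn} and the next position 4 has {estab, rst}, so ¬syn ∨ X syn is false there. This is the first violation.

3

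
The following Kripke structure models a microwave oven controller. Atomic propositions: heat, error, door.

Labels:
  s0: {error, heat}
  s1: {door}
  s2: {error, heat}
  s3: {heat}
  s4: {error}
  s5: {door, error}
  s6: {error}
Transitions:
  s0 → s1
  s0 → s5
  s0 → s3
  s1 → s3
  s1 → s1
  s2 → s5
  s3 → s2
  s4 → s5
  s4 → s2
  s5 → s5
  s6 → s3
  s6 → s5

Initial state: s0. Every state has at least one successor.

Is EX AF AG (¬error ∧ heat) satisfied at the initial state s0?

No

States satisfying AF AG (¬error ∧ heat): ∅.
States satisfying EX AF AG (¬error ∧ heat): ∅.
No suitable path/successor from s0 witnesses the formula.
s0 ∉ Sat(EX AF AG (¬error ∧ heat)).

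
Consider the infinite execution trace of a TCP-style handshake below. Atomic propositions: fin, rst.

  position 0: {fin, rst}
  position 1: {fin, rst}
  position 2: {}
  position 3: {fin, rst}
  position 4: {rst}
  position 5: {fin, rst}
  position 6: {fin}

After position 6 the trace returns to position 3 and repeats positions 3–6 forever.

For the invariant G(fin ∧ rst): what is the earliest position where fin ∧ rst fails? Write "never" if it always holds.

2

Check fin ∧ rst at each position in order: 0 ✓, 1 ✓.
At position 2 the labels are {}, so fin ∧ rst is false there. This is the first violation.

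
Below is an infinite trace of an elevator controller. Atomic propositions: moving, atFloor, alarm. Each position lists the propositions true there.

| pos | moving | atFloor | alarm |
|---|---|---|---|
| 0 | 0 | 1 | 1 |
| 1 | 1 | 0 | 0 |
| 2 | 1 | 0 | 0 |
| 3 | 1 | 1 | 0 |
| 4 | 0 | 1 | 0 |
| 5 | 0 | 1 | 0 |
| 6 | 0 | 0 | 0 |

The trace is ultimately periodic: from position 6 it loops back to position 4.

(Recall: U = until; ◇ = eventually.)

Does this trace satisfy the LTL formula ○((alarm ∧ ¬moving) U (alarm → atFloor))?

The position after 0 is 1; (alarm ∧ ¬moving) U (alarm → atFloor) is true there.

Holds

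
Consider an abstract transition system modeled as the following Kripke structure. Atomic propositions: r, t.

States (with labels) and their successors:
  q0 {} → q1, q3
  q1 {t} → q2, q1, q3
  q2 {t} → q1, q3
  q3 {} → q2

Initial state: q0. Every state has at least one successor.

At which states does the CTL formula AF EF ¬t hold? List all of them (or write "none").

{q0, q1, q2, q3}

States satisfying EF ¬t: {q0, q1, q2, q3}.
States satisfying AF EF ¬t: {q0, q1, q2, q3}.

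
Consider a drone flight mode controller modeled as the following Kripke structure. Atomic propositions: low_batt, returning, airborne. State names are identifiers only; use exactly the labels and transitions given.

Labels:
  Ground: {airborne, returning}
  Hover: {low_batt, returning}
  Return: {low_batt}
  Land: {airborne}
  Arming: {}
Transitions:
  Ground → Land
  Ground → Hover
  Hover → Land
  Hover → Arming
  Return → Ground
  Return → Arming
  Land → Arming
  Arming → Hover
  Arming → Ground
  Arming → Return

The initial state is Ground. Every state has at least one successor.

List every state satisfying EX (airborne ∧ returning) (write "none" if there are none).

States satisfying airborne ∧ returning: {Ground}.
States satisfying EX (airborne ∧ returning): {Return, Arming}.

{Return, Arming}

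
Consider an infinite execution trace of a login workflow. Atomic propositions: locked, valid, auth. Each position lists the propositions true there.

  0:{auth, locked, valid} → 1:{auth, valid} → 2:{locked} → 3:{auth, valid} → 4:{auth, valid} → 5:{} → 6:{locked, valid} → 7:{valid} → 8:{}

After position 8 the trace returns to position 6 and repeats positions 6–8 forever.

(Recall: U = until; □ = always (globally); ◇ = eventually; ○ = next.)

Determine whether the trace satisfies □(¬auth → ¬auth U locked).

Satisfied

¬auth → ¬auth U locked holds at every position 0..8, and those are all positions ever visited, so □(¬auth → ¬auth U locked) holds.
Positions where ¬auth holds: 2, 5, 6, 7, 8.
Check ¬auth U locked at each: 2→ok, 5→ok, 6→ok, 7→ok, 8→ok.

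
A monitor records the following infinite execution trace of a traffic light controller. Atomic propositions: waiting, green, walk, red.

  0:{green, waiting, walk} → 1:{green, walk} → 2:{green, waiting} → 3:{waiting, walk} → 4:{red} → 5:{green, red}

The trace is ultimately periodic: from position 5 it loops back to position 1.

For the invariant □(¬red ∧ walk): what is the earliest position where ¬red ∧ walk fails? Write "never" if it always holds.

2

Check ¬red ∧ walk at each position in order: 0 ✓, 1 ✓.
At position 2 the labels are {green, waiting}, so ¬red ∧ walk is false there. This is the first violation.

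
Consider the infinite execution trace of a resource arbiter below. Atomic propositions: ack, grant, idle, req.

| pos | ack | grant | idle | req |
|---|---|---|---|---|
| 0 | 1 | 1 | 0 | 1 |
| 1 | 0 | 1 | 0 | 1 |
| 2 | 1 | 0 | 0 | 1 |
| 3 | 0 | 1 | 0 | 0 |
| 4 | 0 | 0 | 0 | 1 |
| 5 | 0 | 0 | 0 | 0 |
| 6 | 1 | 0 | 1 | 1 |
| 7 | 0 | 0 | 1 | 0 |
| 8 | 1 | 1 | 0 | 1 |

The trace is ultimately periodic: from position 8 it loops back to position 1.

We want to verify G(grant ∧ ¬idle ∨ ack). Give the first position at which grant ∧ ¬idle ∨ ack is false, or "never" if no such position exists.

4

Check grant ∧ ¬idle ∨ ack at each position in order: 0 ✓, 1 ✓, 2 ✓, 3 ✓.
At position 4 the labels are {req}, so grant ∧ ¬idle ∨ ack is false there. This is the first violation.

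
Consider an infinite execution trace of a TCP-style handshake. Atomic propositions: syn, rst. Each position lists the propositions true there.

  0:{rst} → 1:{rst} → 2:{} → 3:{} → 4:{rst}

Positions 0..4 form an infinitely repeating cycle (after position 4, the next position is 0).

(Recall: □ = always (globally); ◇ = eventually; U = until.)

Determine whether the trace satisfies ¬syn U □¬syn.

Satisfied

Walking from position 0: □¬syn first holds at position 0, and ¬syn holds at every earlier position along the way, so ¬syn U □¬syn holds.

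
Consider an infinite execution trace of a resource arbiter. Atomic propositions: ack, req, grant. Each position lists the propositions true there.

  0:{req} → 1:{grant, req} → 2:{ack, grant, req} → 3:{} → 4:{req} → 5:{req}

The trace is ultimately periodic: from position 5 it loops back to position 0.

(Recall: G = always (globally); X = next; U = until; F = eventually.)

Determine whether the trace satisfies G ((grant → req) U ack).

(grant → req) U ack holds at every position 0..5, and those are all positions ever visited, so G ((grant → req) U ack) holds.

Satisfied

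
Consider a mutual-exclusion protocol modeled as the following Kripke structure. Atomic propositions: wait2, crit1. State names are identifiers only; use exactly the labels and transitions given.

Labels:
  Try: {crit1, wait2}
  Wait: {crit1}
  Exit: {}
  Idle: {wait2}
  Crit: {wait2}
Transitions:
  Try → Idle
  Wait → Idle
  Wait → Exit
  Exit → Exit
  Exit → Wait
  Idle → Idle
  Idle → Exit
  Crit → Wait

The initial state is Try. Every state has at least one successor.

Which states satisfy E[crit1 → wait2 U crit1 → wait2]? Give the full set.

States satisfying crit1 → wait2: {Try, Exit, Idle, Crit}.
States satisfying E[crit1 → wait2 U crit1 → wait2]: {Try, Exit, Idle, Crit}.

{Try, Exit, Idle, Crit}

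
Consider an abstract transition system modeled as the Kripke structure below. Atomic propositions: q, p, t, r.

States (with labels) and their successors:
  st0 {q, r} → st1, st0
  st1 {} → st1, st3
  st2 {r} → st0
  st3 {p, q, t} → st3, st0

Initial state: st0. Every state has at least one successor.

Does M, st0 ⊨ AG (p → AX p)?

States satisfying p → AX p: {st0, st1, st2}.
States satisfying AG (p → AX p): ∅.
st3 is reachable from st0 and violates p → AX p, so AG fails at st0.
st0 ∉ Sat(AG (p → AX p)).

Does not hold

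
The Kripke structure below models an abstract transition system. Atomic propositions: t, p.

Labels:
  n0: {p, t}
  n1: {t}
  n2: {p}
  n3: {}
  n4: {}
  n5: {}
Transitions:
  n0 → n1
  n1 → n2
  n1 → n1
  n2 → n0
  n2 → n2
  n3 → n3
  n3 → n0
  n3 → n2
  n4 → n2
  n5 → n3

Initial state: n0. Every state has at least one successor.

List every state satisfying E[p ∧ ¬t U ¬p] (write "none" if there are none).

States satisfying p ∧ ¬t: {n2}.
States satisfying ¬p: {n1, n3, n4, n5}.
States satisfying E[p ∧ ¬t U ¬p]: {n1, n3, n4, n5}.

{n1, n3, n4, n5}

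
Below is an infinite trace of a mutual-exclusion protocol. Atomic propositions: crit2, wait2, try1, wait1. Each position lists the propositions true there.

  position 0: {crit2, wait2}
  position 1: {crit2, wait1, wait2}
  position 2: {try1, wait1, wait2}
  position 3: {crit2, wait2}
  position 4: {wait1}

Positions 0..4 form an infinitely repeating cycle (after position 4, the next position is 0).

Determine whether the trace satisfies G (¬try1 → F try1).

Holds

¬try1 → F try1 holds at every position 0..4, and those are all positions ever visited, so G (¬try1 → F try1) holds.
Positions where ¬try1 holds: 0, 1, 3, 4.
Check F try1 at each: 0→ok, 1→ok, 3→ok, 4→ok.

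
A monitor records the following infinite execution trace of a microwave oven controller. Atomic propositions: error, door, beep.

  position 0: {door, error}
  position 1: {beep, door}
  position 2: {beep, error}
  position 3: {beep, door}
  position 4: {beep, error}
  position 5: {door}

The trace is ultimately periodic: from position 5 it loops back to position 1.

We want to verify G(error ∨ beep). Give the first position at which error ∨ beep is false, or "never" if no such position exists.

5

Check error ∨ beep at each position in order: 0 ✓, 1 ✓, 2 ✓, 3 ✓, 4 ✓.
At position 5 the labels are {door}, so error ∨ beep is false there. This is the first violation.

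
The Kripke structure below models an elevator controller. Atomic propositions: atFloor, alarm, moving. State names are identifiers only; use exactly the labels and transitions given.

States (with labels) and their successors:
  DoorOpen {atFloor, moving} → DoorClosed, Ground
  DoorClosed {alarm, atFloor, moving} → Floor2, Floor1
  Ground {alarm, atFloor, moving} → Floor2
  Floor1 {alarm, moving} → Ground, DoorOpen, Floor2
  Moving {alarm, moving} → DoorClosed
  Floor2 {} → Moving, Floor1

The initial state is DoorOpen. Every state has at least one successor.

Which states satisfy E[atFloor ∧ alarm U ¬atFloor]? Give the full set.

States satisfying atFloor ∧ alarm: {DoorClosed, Ground}.
States satisfying ¬atFloor: {Floor1, Moving, Floor2}.
States satisfying E[atFloor ∧ alarm U ¬atFloor]: {DoorClosed, Ground, Floor1, Moving, Floor2}.

{DoorClosed, Ground, Floor1, Moving, Floor2}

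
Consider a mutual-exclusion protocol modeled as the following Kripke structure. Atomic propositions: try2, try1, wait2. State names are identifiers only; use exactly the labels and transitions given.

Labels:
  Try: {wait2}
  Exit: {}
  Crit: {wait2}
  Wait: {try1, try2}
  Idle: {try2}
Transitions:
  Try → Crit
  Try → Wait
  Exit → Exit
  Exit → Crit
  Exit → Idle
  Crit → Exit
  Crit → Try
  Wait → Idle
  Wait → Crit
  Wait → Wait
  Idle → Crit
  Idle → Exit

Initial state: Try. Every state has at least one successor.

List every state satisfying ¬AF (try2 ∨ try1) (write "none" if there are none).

{Try, Exit, Crit}

States satisfying try2 ∨ try1: {Wait, Idle}.
States satisfying AF (try2 ∨ try1): {Wait, Idle}.
States satisfying ¬AF (try2 ∨ try1): {Try, Exit, Crit}.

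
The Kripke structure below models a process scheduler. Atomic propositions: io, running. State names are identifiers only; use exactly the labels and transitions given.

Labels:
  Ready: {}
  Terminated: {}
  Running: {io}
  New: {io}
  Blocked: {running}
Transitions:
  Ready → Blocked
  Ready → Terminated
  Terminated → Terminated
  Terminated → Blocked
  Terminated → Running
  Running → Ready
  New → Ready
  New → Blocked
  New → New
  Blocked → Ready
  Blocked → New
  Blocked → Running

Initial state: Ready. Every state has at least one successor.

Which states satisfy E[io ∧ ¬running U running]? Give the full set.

States satisfying io ∧ ¬running: {Running, New}.
States satisfying running: {Blocked}.
States satisfying E[io ∧ ¬running U running]: {New, Blocked}.

{New, Blocked}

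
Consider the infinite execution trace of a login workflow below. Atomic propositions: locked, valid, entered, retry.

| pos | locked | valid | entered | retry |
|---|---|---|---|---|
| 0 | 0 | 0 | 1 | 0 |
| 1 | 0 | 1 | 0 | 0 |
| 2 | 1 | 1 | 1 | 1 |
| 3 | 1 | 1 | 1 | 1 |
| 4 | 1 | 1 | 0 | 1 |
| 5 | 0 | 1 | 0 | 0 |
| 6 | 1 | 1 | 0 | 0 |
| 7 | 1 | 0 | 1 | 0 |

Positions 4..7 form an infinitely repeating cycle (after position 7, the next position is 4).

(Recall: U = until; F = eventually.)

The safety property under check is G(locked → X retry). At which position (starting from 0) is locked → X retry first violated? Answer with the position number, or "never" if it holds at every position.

Check locked → X retry at each position in order: 0 ✓, 1 ✓, 2 ✓, 3 ✓.
At position 4 the labels are {locked, retry, valid} and the next position 5 has {valid}, so locked → X retry is false there. This is the first violation.

4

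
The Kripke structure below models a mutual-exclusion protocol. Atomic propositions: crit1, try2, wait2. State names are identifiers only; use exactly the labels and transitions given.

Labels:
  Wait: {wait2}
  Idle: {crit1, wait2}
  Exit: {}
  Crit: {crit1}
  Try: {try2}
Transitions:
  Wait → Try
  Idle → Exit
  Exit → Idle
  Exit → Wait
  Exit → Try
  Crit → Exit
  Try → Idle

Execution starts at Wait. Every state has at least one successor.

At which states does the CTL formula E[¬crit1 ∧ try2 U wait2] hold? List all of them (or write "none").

States satisfying ¬crit1 ∧ try2: {Try}.
States satisfying wait2: {Wait, Idle}.
States satisfying E[¬crit1 ∧ try2 U wait2]: {Wait, Idle, Try}.

{Wait, Idle, Try}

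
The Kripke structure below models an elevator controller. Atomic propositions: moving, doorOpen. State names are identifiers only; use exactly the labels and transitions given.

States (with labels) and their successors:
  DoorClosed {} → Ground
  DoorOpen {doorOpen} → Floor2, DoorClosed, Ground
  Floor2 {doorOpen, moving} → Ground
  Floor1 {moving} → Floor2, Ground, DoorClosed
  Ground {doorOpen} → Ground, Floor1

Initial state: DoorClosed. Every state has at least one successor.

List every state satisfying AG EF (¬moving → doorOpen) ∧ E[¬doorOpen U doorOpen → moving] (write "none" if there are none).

{DoorClosed, Floor2, Floor1}

States satisfying EF (¬moving → doorOpen): {DoorClosed, DoorOpen, Floor2, Floor1, Ground}.
States satisfying AG EF (¬moving → doorOpen): {DoorClosed, DoorOpen, Floor2, Floor1, Ground}.
States satisfying ¬doorOpen: {DoorClosed, Floor1}.
States satisfying doorOpen → moving: {DoorClosed, Floor2, Floor1}.
States satisfying E[¬doorOpen U doorOpen → moving]: {DoorClosed, Floor2, Floor1}.
States satisfying AG EF (¬moving → doorOpen) ∧ E[¬doorOpen U doorOpen → moving]: {DoorClosed, Floor2, Floor1}.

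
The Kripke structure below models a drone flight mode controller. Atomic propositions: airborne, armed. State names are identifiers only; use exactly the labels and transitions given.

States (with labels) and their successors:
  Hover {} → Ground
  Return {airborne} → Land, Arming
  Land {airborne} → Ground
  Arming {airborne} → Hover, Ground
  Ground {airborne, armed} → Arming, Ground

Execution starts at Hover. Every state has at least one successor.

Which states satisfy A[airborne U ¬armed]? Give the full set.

States satisfying airborne: {Return, Land, Arming, Ground}.
States satisfying ¬armed: {Hover, Return, Land, Arming}.
States satisfying A[airborne U ¬armed]: {Hover, Return, Land, Arming}.

{Hover, Return, Land, Arming}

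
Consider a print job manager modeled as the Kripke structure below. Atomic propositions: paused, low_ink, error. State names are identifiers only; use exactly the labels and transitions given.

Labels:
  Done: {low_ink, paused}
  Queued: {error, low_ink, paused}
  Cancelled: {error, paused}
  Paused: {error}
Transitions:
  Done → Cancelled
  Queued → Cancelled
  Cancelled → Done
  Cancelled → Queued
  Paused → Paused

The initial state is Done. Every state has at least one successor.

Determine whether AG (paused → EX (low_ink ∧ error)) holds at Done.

States satisfying paused → EX (low_ink ∧ error): {Cancelled, Paused}.
States satisfying AG (paused → EX (low_ink ∧ error)): {Paused}.
Done is reachable from Done and violates paused → EX (low_ink ∧ error), so AG fails at Done.
Done ∉ Sat(AG (paused → EX (low_ink ∧ error))).

Does not hold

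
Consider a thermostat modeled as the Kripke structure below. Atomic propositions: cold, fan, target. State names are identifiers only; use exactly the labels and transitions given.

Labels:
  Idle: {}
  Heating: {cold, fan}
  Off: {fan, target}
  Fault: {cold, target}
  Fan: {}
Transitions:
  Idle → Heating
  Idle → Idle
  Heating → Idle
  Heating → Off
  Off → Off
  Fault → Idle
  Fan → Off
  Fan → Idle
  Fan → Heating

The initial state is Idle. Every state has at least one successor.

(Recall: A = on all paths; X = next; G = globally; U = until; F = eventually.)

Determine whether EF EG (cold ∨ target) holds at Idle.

States satisfying EG (cold ∨ target): {Heating, Off}.
States satisfying EF EG (cold ∨ target): {Idle, Heating, Off, Fault, Fan}.
Some path from Idle reaches a state where EG (cold ∨ target) holds.
Idle ∈ Sat(EF EG (cold ∨ target)).

Yes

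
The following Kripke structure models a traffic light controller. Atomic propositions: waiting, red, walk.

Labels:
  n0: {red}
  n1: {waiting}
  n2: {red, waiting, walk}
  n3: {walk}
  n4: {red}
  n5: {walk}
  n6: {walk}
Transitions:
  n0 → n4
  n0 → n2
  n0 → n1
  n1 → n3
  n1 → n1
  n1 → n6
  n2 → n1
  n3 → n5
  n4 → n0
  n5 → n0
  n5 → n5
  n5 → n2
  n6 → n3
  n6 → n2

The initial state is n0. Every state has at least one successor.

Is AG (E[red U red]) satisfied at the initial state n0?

Does not hold

States satisfying E[red U red]: {n0, n2, n4}.
States satisfying AG (E[red U red]): ∅.
n1 is reachable from n0 and violates E[red U red], so AG fails at n0.
n0 ∉ Sat(AG (E[red U red])).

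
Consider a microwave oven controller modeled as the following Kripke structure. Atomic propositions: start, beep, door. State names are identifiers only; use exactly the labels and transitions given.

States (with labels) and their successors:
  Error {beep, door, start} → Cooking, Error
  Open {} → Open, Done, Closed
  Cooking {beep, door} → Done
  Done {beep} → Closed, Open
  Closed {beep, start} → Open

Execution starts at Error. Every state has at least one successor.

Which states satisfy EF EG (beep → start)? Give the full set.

{Error, Open, Cooking, Done, Closed}

States satisfying EG (beep → start): {Error, Open, Closed}.
States satisfying EF EG (beep → start): {Error, Open, Cooking, Done, Closed}.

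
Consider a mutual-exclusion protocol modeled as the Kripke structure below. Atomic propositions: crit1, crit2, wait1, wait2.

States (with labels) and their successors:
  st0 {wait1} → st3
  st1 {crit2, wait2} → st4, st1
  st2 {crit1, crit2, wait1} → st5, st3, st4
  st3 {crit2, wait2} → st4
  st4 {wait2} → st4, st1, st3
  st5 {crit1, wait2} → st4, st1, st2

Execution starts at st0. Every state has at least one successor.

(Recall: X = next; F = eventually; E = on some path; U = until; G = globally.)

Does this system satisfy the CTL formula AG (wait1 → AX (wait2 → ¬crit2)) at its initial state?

Violated

States satisfying wait1 → AX (wait2 → ¬crit2): {st1, st3, st4, st5}.
States satisfying AG (wait1 → AX (wait2 → ¬crit2)): {st1, st3, st4}.
st0 is reachable from st0 and violates wait1 → AX (wait2 → ¬crit2), so AG fails at st0.
st0 ∉ Sat(AG (wait1 → AX (wait2 → ¬crit2))).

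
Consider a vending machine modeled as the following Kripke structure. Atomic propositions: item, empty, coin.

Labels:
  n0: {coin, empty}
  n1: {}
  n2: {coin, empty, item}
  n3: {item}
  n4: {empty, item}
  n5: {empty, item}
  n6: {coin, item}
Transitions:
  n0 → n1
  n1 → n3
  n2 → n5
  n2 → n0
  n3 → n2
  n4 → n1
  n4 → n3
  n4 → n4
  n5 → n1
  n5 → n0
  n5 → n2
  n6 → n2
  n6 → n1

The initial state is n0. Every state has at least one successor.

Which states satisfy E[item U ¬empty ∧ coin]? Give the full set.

States satisfying item: {n2, n3, n4, n5, n6}.
States satisfying ¬empty ∧ coin: {n6}.
States satisfying E[item U ¬empty ∧ coin]: {n6}.

{n6}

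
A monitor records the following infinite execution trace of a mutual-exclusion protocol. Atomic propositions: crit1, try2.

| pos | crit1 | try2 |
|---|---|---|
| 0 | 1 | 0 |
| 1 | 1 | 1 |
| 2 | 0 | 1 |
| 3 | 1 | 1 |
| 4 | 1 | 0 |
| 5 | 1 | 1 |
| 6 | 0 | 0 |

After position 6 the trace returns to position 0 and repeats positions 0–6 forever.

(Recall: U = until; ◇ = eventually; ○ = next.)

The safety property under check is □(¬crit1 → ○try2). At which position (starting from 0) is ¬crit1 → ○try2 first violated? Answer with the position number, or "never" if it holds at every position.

Check ¬crit1 → ○try2 at each position in order: 0 ✓, 1 ✓, 2 ✓, 3 ✓, 4 ✓, 5 ✓.
At position 6 the labels are {} and the next position 0 has {crit1}, so ¬crit1 → ○try2 is false there. This is the first violation.

6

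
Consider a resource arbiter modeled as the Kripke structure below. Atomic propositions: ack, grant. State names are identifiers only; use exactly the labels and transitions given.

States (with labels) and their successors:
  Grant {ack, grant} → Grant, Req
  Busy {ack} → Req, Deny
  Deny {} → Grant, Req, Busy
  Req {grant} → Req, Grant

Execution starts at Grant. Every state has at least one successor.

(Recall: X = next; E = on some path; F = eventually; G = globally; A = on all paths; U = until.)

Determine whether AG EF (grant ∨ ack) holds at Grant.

States satisfying EF (grant ∨ ack): {Grant, Busy, Deny, Req}.
States satisfying AG EF (grant ∨ ack): {Grant, Busy, Deny, Req}.
Every state reachable from Grant satisfies EF (grant ∨ ack).
Grant ∈ Sat(AG EF (grant ∨ ack)).

Satisfied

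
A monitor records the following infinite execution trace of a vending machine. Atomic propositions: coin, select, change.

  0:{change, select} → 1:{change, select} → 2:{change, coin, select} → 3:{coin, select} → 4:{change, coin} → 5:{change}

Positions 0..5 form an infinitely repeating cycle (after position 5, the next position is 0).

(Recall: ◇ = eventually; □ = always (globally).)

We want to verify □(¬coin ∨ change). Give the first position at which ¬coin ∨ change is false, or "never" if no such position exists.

3

Check ¬coin ∨ change at each position in order: 0 ✓, 1 ✓, 2 ✓.
At position 3 the labels are {coin, select}, so ¬coin ∨ change is false there. This is the first violation.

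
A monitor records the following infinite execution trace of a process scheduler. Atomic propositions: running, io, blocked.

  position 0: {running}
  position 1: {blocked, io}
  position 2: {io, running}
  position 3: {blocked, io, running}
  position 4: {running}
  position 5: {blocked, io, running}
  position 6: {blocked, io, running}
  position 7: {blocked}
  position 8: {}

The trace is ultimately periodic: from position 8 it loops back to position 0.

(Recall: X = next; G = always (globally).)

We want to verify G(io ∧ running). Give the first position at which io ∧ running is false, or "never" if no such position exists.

At position 0 the labels are {running}, so io ∧ running is false there. This is the first violation.

0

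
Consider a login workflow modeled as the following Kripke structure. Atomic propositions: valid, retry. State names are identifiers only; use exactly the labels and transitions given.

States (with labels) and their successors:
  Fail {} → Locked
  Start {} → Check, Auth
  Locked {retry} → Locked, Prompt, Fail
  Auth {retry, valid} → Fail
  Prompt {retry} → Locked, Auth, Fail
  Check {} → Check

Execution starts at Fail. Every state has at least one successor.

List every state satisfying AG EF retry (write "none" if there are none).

States satisfying EF retry: {Fail, Start, Locked, Auth, Prompt}.
States satisfying AG EF retry: {Fail, Locked, Auth, Prompt}.

{Fail, Locked, Auth, Prompt}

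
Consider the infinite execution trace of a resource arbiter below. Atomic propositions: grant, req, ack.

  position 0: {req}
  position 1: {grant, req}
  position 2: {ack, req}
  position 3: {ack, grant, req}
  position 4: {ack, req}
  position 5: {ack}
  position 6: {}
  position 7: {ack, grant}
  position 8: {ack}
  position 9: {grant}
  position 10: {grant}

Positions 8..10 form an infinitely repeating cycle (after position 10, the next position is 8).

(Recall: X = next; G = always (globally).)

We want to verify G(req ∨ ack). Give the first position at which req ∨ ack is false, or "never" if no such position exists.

6

Check req ∨ ack at each position in order: 0 ✓, 1 ✓, 2 ✓, 3 ✓, 4 ✓, 5 ✓.
At position 6 the labels are {}, so req ∨ ack is false there. This is the first violation.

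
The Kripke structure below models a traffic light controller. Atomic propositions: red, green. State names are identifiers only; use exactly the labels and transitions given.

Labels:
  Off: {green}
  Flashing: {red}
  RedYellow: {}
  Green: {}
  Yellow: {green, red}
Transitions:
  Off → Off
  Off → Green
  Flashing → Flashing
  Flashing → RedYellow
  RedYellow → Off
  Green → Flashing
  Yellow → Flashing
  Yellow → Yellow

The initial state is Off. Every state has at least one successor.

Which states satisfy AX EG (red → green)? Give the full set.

{RedYellow}

States satisfying EG (red → green): {Off, RedYellow, Yellow}.
States satisfying AX EG (red → green): {RedYellow}.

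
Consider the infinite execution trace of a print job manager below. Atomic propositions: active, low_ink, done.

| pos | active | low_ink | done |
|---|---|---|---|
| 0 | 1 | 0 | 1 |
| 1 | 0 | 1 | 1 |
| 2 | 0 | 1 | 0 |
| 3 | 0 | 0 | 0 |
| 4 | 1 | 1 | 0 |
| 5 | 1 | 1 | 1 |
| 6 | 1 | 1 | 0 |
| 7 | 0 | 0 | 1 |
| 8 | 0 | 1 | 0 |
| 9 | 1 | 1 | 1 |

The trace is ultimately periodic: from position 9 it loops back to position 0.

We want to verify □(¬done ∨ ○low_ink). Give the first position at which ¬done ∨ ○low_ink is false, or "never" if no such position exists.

Check ¬done ∨ ○low_ink at each position in order: 0 ✓, 1 ✓, 2 ✓, 3 ✓, 4 ✓, 5 ✓, 6 ✓, 7 ✓, 8 ✓.
At position 9 the labels are {active, done, low_ink} and the next position 0 has {active, done}, so ¬done ∨ ○low_ink is false there. This is the first violation.

9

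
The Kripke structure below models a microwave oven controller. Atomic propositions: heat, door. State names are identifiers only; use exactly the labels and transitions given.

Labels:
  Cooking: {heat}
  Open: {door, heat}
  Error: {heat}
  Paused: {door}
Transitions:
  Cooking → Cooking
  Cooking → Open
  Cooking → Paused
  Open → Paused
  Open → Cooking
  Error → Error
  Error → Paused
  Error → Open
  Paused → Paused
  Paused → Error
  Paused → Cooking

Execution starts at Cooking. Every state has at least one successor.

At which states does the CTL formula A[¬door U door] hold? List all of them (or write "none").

{Open, Paused}

States satisfying ¬door: {Cooking, Error}.
States satisfying door: {Open, Paused}.
States satisfying A[¬door U door]: {Open, Paused}.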